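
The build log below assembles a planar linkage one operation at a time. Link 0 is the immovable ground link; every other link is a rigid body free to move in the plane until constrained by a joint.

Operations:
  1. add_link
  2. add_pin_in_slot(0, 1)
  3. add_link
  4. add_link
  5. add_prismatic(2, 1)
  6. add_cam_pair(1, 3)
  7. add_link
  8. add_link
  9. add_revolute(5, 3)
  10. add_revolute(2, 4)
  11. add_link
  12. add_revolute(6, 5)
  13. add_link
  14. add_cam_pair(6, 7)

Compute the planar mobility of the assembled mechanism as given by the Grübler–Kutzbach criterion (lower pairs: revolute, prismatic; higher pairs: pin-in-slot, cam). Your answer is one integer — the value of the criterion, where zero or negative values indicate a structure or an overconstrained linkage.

M = 10

link 0 = ground. State L|J1|J2 = 1|0|0
+link1  2|0|0
PS(0,1) f=2→J2  2|0|1
+link2  3|0|1
+link3  4|0|1
P(2,1) f=1→J1  4|1|1
C(1,3) f=2→J2  4|1|2
+link4  5|1|2
+link5  6|1|2
R(5,3) f=1→J1  6|2|2
R(2,4) f=1→J1  6|3|2
+link6  7|3|2
R(6,5) f=1→J1  7|4|2
+link7  8|4|2
C(6,7) f=2→J2  8|4|3
M = 3(8−1)−2·4−3 = 21−8−3 = 10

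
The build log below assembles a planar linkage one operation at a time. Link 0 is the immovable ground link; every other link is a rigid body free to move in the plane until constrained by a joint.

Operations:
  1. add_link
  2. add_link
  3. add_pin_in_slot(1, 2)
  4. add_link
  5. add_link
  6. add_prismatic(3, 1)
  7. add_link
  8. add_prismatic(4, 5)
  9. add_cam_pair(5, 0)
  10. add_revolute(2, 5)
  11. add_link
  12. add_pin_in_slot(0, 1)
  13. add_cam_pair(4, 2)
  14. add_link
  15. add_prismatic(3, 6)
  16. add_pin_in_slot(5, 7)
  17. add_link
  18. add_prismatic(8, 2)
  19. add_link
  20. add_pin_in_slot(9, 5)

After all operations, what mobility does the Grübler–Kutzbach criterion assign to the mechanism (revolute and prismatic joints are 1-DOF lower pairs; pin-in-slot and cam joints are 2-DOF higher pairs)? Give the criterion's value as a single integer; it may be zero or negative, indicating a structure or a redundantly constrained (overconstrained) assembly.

link 0 = ground. State L|J1|J2 = 1|0|0
+link1  2|0|0
+link2  3|0|0
PS(1,2) f=2→J2  3|0|1
+link3  4|0|1
+link4  5|0|1
P(3,1) f=1→J1  5|1|1
+link5  6|1|1
P(4,5) f=1→J1  6|2|1
C(5,0) f=2→J2  6|2|2
R(2,5) f=1→J1  6|3|2
+link6  7|3|2
PS(0,1) f=2→J2  7|3|3
C(4,2) f=2→J2  7|3|4
+link7  8|3|4
P(3,6) f=1→J1  8|4|4
PS(5,7) f=2→J2  8|4|5
+link8  9|4|5
P(8,2) f=1→J1  9|5|5
+link9  10|5|5
PS(9,5) f=2→J2  10|5|6
M = 3(10−1)−2·5−6 = 27−10−6 = 11

M = 11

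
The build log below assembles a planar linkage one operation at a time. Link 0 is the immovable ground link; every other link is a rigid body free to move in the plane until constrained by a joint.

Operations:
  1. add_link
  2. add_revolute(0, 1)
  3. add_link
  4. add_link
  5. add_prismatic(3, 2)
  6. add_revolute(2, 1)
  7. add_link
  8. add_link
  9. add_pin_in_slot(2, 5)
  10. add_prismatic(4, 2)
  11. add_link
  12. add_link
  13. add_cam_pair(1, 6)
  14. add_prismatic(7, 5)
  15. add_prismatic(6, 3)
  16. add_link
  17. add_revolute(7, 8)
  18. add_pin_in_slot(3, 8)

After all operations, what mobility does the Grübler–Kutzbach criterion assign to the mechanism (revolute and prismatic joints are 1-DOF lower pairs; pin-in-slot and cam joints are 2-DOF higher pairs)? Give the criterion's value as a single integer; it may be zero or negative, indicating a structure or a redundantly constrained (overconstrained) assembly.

M = 7

link 0 = ground. State L|J1|J2 = 1|0|0
+link1  2|0|0
R(0,1) f=1→J1  2|1|0
+link2  3|1|0
+link3  4|1|0
P(3,2) f=1→J1  4|2|0
R(2,1) f=1→J1  4|3|0
+link4  5|3|0
+link5  6|3|0
PS(2,5) f=2→J2  6|3|1
P(4,2) f=1→J1  6|4|1
+link6  7|4|1
+link7  8|4|1
C(1,6) f=2→J2  8|4|2
P(7,5) f=1→J1  8|5|2
P(6,3) f=1→J1  8|6|2
+link8  9|6|2
R(7,8) f=1→J1  9|7|2
PS(3,8) f=2→J2  9|7|3
M = 3(9−1)−2·7−3 = 24−14−3 = 7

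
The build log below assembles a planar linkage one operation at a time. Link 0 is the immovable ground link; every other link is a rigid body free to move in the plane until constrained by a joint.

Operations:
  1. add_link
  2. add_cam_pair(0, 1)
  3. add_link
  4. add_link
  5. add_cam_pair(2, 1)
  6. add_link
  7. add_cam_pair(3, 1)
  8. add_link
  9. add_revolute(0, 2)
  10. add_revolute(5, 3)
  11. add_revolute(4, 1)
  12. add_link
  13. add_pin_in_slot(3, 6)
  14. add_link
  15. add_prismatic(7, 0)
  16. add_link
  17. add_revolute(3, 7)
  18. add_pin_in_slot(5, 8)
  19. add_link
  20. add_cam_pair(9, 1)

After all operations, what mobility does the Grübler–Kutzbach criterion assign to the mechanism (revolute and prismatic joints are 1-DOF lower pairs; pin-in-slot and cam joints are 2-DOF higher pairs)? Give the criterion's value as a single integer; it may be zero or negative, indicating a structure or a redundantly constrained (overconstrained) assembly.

M = 11

[1;0;0] (link 0 is ground)
L+ [2;0;0]
C(0,1)∈J2 [2;0;1]
L+ [3;0;1]
L+ [4;0;1]
C(2,1)∈J2 [4;0;2]
L+ [5;0;2]
C(3,1)∈J2 [5;0;3]
L+ [6;0;3]
R(0,2)∈J1 [6;1;3]
R(5,3)∈J1 [6;2;3]
R(4,1)∈J1 [6;3;3]
L+ [7;3;3]
PS(3,6)∈J2 [7;3;4]
L+ [8;3;4]
P(7,0)∈J1 [8;4;4]
L+ [9;4;4]
R(3,7)∈J1 [9;5;4]
PS(5,8)∈J2 [9;5;5]
L+ [10;5;5]
C(9,1)∈J2 [10;5;6]
mobility = 27 − 10 − 6 = 11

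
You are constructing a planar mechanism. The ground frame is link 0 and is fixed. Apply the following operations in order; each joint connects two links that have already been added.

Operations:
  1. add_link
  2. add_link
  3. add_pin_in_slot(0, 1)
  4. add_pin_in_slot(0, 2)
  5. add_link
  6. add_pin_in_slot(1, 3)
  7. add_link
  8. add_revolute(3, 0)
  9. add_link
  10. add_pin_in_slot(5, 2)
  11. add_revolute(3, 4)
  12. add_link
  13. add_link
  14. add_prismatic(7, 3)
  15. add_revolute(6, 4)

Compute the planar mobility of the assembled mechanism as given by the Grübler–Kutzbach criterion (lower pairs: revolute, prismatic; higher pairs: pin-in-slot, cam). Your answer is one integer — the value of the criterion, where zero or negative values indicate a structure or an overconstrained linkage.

link 0 = ground. State L|J1|J2 = 1|0|0
+link1  2|0|0
+link2  3|0|0
PS(0,1) f=2→J2  3|0|1
PS(0,2) f=2→J2  3|0|2
+link3  4|0|2
PS(1,3) f=2→J2  4|0|3
+link4  5|0|3
R(3,0) f=1→J1  5|1|3
+link5  6|1|3
PS(5,2) f=2→J2  6|1|4
R(3,4) f=1→J1  6|2|4
+link6  7|2|4
+link7  8|2|4
P(7,3) f=1→J1  8|3|4
R(6,4) f=1→J1  8|4|4
M = 3(8−1)−2·4−4 = 21−8−4 = 9

M = 9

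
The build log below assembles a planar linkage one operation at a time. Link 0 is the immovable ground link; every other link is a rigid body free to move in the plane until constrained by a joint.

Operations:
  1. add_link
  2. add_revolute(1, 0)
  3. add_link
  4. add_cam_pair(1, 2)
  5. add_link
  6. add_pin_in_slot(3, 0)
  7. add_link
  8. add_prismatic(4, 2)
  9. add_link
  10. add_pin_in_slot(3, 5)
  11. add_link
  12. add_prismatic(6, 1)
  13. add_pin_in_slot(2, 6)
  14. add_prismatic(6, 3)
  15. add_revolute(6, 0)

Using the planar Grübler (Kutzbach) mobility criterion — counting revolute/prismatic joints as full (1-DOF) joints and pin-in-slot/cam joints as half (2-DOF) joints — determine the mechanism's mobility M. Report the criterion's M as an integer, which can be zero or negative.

M = 4

ground; <1,0,0>
#1 <2,0,0>
R:1↔0 J1 <2,1,0>
#2 <3,1,0>
C:1↔2 J2 <3,1,1>
#3 <4,1,1>
PS:3↔0 J2 <4,1,2>
#4 <5,1,2>
P:4↔2 J1 <5,2,2>
#5 <6,2,2>
PS:3↔5 J2 <6,2,3>
#6 <7,2,3>
P:6↔1 J1 <7,3,3>
PS:2↔6 J2 <7,3,4>
P:6↔3 J1 <7,4,4>
R:6↔0 J1 <7,5,4>
3×6 − 2×5 − 1×4 = 4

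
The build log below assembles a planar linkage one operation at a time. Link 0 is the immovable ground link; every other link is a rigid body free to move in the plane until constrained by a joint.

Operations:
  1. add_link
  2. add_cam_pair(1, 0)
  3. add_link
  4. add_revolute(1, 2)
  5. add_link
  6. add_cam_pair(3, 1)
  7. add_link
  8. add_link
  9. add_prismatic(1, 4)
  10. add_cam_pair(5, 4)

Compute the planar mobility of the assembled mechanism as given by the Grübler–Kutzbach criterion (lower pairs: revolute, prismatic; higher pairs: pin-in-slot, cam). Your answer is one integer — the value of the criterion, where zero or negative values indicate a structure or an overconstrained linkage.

ground; <1,0,0>
#1 <2,0,0>
C:1↔0 J2 <2,0,1>
#2 <3,0,1>
R:1↔2 J1 <3,1,1>
#3 <4,1,1>
C:3↔1 J2 <4,1,2>
#4 <5,1,2>
#5 <6,1,2>
P:1↔4 J1 <6,2,2>
C:5↔4 J2 <6,2,3>
3×5 − 2×2 − 1×3 = 8

M = 8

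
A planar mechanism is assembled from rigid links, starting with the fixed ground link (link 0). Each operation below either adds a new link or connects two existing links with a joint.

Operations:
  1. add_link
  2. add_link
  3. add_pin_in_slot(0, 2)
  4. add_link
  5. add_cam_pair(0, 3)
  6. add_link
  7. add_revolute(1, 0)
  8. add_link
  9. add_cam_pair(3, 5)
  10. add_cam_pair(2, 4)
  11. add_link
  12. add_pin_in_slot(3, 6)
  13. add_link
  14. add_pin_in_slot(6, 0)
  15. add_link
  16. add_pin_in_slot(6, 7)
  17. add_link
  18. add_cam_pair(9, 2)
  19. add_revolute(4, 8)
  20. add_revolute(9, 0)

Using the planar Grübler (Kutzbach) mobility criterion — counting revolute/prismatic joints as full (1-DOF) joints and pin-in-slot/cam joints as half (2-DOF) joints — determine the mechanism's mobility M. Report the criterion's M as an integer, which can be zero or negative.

M = 13

ground; <1,0,0>
#1 <2,0,0>
#2 <3,0,0>
PS:0↔2 J2 <3,0,1>
#3 <4,0,1>
C:0↔3 J2 <4,0,2>
#4 <5,0,2>
R:1↔0 J1 <5,1,2>
#5 <6,1,2>
C:3↔5 J2 <6,1,3>
C:2↔4 J2 <6,1,4>
#6 <7,1,4>
PS:3↔6 J2 <7,1,5>
#7 <8,1,5>
PS:6↔0 J2 <8,1,6>
#8 <9,1,6>
PS:6↔7 J2 <9,1,7>
#9 <10,1,7>
C:9↔2 J2 <10,1,8>
R:4↔8 J1 <10,2,8>
R:9↔0 J1 <10,3,8>
3×9 − 2×3 − 1×8 = 13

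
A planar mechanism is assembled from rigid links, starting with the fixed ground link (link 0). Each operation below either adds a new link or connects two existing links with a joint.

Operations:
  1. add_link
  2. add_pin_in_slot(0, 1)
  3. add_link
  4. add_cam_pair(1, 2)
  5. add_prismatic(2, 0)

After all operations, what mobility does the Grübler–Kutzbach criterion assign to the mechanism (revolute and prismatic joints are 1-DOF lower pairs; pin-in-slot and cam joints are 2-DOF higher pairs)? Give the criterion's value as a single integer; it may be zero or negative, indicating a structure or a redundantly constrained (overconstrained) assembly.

M = 2

(L,J1,J2)=(1,0,0); link0 fixed
link1: (2,0,0)
PS 0-1 [J2]: (2,0,1)
link2: (3,0,1)
C 1-2 [J2]: (3,0,2)
P 2-0 [J1]: (3,1,2)
Grübler: 3·2 − 2·1 − 2 = 2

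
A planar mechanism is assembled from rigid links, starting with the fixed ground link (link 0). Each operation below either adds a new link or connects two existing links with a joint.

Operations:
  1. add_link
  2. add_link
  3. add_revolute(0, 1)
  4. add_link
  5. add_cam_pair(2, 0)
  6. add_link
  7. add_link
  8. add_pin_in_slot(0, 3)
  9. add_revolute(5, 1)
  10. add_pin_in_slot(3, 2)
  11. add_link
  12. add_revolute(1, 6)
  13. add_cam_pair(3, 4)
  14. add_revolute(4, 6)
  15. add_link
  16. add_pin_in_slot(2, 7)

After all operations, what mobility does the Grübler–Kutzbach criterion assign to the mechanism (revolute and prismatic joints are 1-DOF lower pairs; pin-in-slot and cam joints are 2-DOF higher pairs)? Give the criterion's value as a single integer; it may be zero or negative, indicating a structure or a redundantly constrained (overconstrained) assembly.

L=1 J1=0 J2=0
add link → L=2 J1=0 J2=0
add link → L=3 J1=0 J2=0
R@0,1 dof=1 J1 → L=3 J1=1 J2=0
add link → L=4 J1=1 J2=0
C@2,0 dof=2 J2 → L=4 J1=1 J2=1
add link → L=5 J1=1 J2=1
add link → L=6 J1=1 J2=1
PS@0,3 dof=2 J2 → L=6 J1=1 J2=2
R@5,1 dof=1 J1 → L=6 J1=2 J2=2
PS@3,2 dof=2 J2 → L=6 J1=2 J2=3
add link → L=7 J1=2 J2=3
R@1,6 dof=1 J1 → L=7 J1=3 J2=3
C@3,4 dof=2 J2 → L=7 J1=3 J2=4
R@4,6 dof=1 J1 → L=7 J1=4 J2=4
add link → L=8 J1=4 J2=4
PS@2,7 dof=2 J2 → L=8 J1=4 J2=5
M=3(L−1)−2J1−J2=3·7−2·4−5=8

M = 8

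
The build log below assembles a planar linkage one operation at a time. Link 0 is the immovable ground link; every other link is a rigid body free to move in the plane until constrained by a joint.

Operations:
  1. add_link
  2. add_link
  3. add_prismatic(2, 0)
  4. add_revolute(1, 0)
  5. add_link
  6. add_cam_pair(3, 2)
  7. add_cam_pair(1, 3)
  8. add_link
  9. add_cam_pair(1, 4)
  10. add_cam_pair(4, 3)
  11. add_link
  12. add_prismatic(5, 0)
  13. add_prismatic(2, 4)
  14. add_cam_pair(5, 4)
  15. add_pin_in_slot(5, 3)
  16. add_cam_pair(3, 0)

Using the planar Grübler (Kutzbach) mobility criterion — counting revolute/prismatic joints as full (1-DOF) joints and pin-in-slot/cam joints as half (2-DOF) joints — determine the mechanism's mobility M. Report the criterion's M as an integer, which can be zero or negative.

L=1 J1=0 J2=0
add link → L=2 J1=0 J2=0
add link → L=3 J1=0 J2=0
P@2,0 dof=1 J1 → L=3 J1=1 J2=0
R@1,0 dof=1 J1 → L=3 J1=2 J2=0
add link → L=4 J1=2 J2=0
C@3,2 dof=2 J2 → L=4 J1=2 J2=1
C@1,3 dof=2 J2 → L=4 J1=2 J2=2
add link → L=5 J1=2 J2=2
C@1,4 dof=2 J2 → L=5 J1=2 J2=3
C@4,3 dof=2 J2 → L=5 J1=2 J2=4
add link → L=6 J1=2 J2=4
P@5,0 dof=1 J1 → L=6 J1=3 J2=4
P@2,4 dof=1 J1 → L=6 J1=4 J2=4
C@5,4 dof=2 J2 → L=6 J1=4 J2=5
PS@5,3 dof=2 J2 → L=6 J1=4 J2=6
C@3,0 dof=2 J2 → L=6 J1=4 J2=7
M=3(L−1)−2J1−J2=3·5−2·4−7=0

M = 0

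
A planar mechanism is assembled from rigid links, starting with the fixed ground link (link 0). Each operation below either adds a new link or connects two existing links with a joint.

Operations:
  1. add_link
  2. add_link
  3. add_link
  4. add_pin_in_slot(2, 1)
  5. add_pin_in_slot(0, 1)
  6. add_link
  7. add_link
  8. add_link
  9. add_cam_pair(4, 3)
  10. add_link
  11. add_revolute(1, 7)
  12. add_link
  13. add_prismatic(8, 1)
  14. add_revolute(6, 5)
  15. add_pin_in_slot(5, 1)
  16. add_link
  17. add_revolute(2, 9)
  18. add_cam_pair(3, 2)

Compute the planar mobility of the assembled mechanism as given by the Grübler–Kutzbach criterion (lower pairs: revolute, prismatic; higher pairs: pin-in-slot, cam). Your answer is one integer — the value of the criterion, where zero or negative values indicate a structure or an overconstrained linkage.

M = 14

L=1 J1=0 J2=0
add link → L=2 J1=0 J2=0
add link → L=3 J1=0 J2=0
add link → L=4 J1=0 J2=0
PS@2,1 dof=2 J2 → L=4 J1=0 J2=1
PS@0,1 dof=2 J2 → L=4 J1=0 J2=2
add link → L=5 J1=0 J2=2
add link → L=6 J1=0 J2=2
add link → L=7 J1=0 J2=2
C@4,3 dof=2 J2 → L=7 J1=0 J2=3
add link → L=8 J1=0 J2=3
R@1,7 dof=1 J1 → L=8 J1=1 J2=3
add link → L=9 J1=1 J2=3
P@8,1 dof=1 J1 → L=9 J1=2 J2=3
R@6,5 dof=1 J1 → L=9 J1=3 J2=3
PS@5,1 dof=2 J2 → L=9 J1=3 J2=4
add link → L=10 J1=3 J2=4
R@2,9 dof=1 J1 → L=10 J1=4 J2=4
C@3,2 dof=2 J2 → L=10 J1=4 J2=5
M=3(L−1)−2J1−J2=3·9−2·4−5=14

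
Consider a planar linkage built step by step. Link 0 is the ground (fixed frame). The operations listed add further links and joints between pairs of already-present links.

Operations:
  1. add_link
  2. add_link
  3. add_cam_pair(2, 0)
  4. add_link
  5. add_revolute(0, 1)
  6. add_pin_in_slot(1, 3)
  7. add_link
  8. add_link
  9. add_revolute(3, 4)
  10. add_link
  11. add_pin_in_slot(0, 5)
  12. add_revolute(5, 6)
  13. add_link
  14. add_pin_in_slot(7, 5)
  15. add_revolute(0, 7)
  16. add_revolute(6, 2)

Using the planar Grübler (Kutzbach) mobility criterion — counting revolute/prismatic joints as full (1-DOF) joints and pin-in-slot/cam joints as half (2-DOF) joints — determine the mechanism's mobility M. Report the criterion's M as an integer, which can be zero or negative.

(L,J1,J2)=(1,0,0); link0 fixed
link1: (2,0,0)
link2: (3,0,0)
C 2-0 [J2]: (3,0,1)
link3: (4,0,1)
R 0-1 [J1]: (4,1,1)
PS 1-3 [J2]: (4,1,2)
link4: (5,1,2)
link5: (6,1,2)
R 3-4 [J1]: (6,2,2)
link6: (7,2,2)
PS 0-5 [J2]: (7,2,3)
R 5-6 [J1]: (7,3,3)
link7: (8,3,3)
PS 7-5 [J2]: (8,3,4)
R 0-7 [J1]: (8,4,4)
R 6-2 [J1]: (8,5,4)
Grübler: 3·7 − 2·5 − 4 = 7

M = 7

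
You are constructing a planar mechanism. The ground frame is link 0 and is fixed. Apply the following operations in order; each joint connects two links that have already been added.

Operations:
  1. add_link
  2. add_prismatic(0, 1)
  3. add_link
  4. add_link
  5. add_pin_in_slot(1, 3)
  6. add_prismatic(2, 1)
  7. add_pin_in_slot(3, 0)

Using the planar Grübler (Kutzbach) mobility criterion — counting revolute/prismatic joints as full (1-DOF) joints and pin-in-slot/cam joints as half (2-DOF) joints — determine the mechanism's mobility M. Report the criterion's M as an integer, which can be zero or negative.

M = 3

L=1 J1=0 J2=0
add link → L=2 J1=0 J2=0
P@0,1 dof=1 J1 → L=2 J1=1 J2=0
add link → L=3 J1=1 J2=0
add link → L=4 J1=1 J2=0
PS@1,3 dof=2 J2 → L=4 J1=1 J2=1
P@2,1 dof=1 J1 → L=4 J1=2 J2=1
PS@3,0 dof=2 J2 → L=4 J1=2 J2=2
M=3(L−1)−2J1−J2=3·3−2·2−2=3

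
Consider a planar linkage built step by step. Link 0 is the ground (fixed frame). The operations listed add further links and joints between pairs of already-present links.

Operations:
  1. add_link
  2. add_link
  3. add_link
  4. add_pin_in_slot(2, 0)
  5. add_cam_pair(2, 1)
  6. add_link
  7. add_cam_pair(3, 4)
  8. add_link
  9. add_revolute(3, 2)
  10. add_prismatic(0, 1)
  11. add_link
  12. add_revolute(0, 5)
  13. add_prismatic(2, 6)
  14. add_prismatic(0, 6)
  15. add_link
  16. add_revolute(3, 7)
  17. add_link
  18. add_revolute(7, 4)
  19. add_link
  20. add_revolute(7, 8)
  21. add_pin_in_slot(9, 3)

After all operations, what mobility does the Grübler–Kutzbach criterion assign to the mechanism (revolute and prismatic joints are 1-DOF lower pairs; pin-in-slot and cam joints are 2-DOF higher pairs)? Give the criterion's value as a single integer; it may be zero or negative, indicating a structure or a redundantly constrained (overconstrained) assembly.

ground; <1,0,0>
#1 <2,0,0>
#2 <3,0,0>
#3 <4,0,0>
PS:2↔0 J2 <4,0,1>
C:2↔1 J2 <4,0,2>
#4 <5,0,2>
C:3↔4 J2 <5,0,3>
#5 <6,0,3>
R:3↔2 J1 <6,1,3>
P:0↔1 J1 <6,2,3>
#6 <7,2,3>
R:0↔5 J1 <7,3,3>
P:2↔6 J1 <7,4,3>
P:0↔6 J1 <7,5,3>
#7 <8,5,3>
R:3↔7 J1 <8,6,3>
#8 <9,6,3>
R:7↔4 J1 <9,7,3>
#9 <10,7,3>
R:7↔8 J1 <10,8,3>
PS:9↔3 J2 <10,8,4>
3×9 − 2×8 − 1×4 = 7

M = 7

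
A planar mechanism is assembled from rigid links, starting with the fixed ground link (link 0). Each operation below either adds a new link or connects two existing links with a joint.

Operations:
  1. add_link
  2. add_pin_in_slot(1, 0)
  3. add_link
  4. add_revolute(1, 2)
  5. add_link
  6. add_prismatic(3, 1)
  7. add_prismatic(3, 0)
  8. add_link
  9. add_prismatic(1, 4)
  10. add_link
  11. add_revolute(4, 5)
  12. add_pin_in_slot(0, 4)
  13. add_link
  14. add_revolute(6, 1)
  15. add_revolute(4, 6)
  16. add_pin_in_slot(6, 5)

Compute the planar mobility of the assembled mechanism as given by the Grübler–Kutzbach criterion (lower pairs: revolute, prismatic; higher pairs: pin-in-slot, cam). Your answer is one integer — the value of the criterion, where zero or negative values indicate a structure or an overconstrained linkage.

M = 1

L=1 J1=0 J2=0
add link → L=2 J1=0 J2=0
PS@1,0 dof=2 J2 → L=2 J1=0 J2=1
add link → L=3 J1=0 J2=1
R@1,2 dof=1 J1 → L=3 J1=1 J2=1
add link → L=4 J1=1 J2=1
P@3,1 dof=1 J1 → L=4 J1=2 J2=1
P@3,0 dof=1 J1 → L=4 J1=3 J2=1
add link → L=5 J1=3 J2=1
P@1,4 dof=1 J1 → L=5 J1=4 J2=1
add link → L=6 J1=4 J2=1
R@4,5 dof=1 J1 → L=6 J1=5 J2=1
PS@0,4 dof=2 J2 → L=6 J1=5 J2=2
add link → L=7 J1=5 J2=2
R@6,1 dof=1 J1 → L=7 J1=6 J2=2
R@4,6 dof=1 J1 → L=7 J1=7 J2=2
PS@6,5 dof=2 J2 → L=7 J1=7 J2=3
M=3(L−1)−2J1−J2=3·6−2·7−3=1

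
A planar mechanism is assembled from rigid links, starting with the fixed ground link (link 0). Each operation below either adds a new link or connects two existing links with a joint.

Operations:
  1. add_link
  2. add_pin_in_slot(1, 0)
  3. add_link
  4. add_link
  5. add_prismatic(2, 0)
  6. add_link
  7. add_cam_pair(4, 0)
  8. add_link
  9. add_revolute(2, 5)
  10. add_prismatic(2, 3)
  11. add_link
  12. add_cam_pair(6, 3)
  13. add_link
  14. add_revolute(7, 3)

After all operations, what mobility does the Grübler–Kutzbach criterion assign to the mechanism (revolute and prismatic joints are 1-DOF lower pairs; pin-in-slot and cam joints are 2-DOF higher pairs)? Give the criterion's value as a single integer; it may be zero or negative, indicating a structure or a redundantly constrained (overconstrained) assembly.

[1;0;0] (link 0 is ground)
L+ [2;0;0]
PS(1,0)∈J2 [2;0;1]
L+ [3;0;1]
L+ [4;0;1]
P(2,0)∈J1 [4;1;1]
L+ [5;1;1]
C(4,0)∈J2 [5;1;2]
L+ [6;1;2]
R(2,5)∈J1 [6;2;2]
P(2,3)∈J1 [6;3;2]
L+ [7;3;2]
C(6,3)∈J2 [7;3;3]
L+ [8;3;3]
R(7,3)∈J1 [8;4;3]
mobility = 21 − 8 − 3 = 10

M = 10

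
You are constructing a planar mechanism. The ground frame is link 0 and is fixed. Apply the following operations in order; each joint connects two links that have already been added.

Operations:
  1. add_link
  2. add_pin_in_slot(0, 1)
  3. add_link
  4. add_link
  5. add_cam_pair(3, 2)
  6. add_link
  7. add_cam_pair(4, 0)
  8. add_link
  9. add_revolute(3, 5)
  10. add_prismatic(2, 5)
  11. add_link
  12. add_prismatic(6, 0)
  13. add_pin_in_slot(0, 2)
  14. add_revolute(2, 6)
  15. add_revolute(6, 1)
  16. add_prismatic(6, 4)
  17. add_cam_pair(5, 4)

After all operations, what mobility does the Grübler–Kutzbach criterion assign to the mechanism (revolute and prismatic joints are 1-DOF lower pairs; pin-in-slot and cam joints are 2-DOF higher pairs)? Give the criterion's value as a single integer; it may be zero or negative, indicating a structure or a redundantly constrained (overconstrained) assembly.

M = 1

L=1 J1=0 J2=0
add link → L=2 J1=0 J2=0
PS@0,1 dof=2 J2 → L=2 J1=0 J2=1
add link → L=3 J1=0 J2=1
add link → L=4 J1=0 J2=1
C@3,2 dof=2 J2 → L=4 J1=0 J2=2
add link → L=5 J1=0 J2=2
C@4,0 dof=2 J2 → L=5 J1=0 J2=3
add link → L=6 J1=0 J2=3
R@3,5 dof=1 J1 → L=6 J1=1 J2=3
P@2,5 dof=1 J1 → L=6 J1=2 J2=3
add link → L=7 J1=2 J2=3
P@6,0 dof=1 J1 → L=7 J1=3 J2=3
PS@0,2 dof=2 J2 → L=7 J1=3 J2=4
R@2,6 dof=1 J1 → L=7 J1=4 J2=4
R@6,1 dof=1 J1 → L=7 J1=5 J2=4
P@6,4 dof=1 J1 → L=7 J1=6 J2=4
C@5,4 dof=2 J2 → L=7 J1=6 J2=5
M=3(L−1)−2J1−J2=3·6−2·6−5=1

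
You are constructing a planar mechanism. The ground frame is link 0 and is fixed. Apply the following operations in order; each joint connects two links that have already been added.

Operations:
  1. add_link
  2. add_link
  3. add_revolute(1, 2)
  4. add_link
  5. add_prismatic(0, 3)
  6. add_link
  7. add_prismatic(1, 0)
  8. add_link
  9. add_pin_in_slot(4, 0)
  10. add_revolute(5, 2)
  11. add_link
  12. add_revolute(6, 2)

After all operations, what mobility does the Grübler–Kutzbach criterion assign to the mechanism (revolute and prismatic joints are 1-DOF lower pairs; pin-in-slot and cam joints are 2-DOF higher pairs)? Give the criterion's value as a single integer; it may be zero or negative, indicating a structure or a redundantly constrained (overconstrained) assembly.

(L,J1,J2)=(1,0,0); link0 fixed
link1: (2,0,0)
link2: (3,0,0)
R 1-2 [J1]: (3,1,0)
link3: (4,1,0)
P 0-3 [J1]: (4,2,0)
link4: (5,2,0)
P 1-0 [J1]: (5,3,0)
link5: (6,3,0)
PS 4-0 [J2]: (6,3,1)
R 5-2 [J1]: (6,4,1)
link6: (7,4,1)
R 6-2 [J1]: (7,5,1)
Grübler: 3·6 − 2·5 − 1 = 7

M = 7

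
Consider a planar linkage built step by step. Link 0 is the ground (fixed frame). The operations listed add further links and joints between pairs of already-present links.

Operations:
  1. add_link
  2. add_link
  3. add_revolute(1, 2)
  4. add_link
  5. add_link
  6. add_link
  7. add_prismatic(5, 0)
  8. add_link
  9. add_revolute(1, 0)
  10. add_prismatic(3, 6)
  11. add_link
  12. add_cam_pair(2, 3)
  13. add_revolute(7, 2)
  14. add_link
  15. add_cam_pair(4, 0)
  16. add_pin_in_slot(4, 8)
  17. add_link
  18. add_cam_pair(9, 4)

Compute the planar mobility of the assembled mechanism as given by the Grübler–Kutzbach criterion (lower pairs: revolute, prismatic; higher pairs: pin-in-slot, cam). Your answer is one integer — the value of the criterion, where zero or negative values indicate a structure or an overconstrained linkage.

link 0 = ground. State L|J1|J2 = 1|0|0
+link1  2|0|0
+link2  3|0|0
R(1,2) f=1→J1  3|1|0
+link3  4|1|0
+link4  5|1|0
+link5  6|1|0
P(5,0) f=1→J1  6|2|0
+link6  7|2|0
R(1,0) f=1→J1  7|3|0
P(3,6) f=1→J1  7|4|0
+link7  8|4|0
C(2,3) f=2→J2  8|4|1
R(7,2) f=1→J1  8|5|1
+link8  9|5|1
C(4,0) f=2→J2  9|5|2
PS(4,8) f=2→J2  9|5|3
+link9  10|5|3
C(9,4) f=2→J2  10|5|4
M = 3(10−1)−2·5−4 = 27−10−4 = 13

M = 13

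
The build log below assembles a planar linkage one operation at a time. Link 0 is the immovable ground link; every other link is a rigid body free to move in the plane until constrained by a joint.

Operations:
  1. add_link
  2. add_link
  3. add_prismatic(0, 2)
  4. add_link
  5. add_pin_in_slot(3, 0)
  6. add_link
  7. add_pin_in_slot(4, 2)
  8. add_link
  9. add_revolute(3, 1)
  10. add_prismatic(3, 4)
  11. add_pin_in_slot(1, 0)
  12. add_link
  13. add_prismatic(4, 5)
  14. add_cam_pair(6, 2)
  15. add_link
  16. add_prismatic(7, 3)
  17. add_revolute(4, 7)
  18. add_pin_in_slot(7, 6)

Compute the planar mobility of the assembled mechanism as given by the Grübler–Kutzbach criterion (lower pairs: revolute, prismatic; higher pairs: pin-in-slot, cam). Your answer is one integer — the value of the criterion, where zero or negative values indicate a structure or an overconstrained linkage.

M = 4

L=1 J1=0 J2=0
add link → L=2 J1=0 J2=0
add link → L=3 J1=0 J2=0
P@0,2 dof=1 J1 → L=3 J1=1 J2=0
add link → L=4 J1=1 J2=0
PS@3,0 dof=2 J2 → L=4 J1=1 J2=1
add link → L=5 J1=1 J2=1
PS@4,2 dof=2 J2 → L=5 J1=1 J2=2
add link → L=6 J1=1 J2=2
R@3,1 dof=1 J1 → L=6 J1=2 J2=2
P@3,4 dof=1 J1 → L=6 J1=3 J2=2
PS@1,0 dof=2 J2 → L=6 J1=3 J2=3
add link → L=7 J1=3 J2=3
P@4,5 dof=1 J1 → L=7 J1=4 J2=3
C@6,2 dof=2 J2 → L=7 J1=4 J2=4
add link → L=8 J1=4 J2=4
P@7,3 dof=1 J1 → L=8 J1=5 J2=4
R@4,7 dof=1 J1 → L=8 J1=6 J2=4
PS@7,6 dof=2 J2 → L=8 J1=6 J2=5
M=3(L−1)−2J1−J2=3·7−2·6−5=4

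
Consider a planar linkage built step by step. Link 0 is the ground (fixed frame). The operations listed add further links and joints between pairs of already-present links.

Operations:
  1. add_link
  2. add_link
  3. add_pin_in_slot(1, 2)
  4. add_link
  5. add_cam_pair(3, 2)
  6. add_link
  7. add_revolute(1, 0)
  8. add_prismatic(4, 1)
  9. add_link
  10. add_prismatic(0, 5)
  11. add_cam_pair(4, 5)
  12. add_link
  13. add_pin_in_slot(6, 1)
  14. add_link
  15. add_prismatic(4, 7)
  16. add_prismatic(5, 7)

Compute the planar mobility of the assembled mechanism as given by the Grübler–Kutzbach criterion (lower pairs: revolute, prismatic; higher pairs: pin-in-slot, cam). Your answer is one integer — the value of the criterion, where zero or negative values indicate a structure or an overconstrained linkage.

M = 7

ground; <1,0,0>
#1 <2,0,0>
#2 <3,0,0>
PS:1↔2 J2 <3,0,1>
#3 <4,0,1>
C:3↔2 J2 <4,0,2>
#4 <5,0,2>
R:1↔0 J1 <5,1,2>
P:4↔1 J1 <5,2,2>
#5 <6,2,2>
P:0↔5 J1 <6,3,2>
C:4↔5 J2 <6,3,3>
#6 <7,3,3>
PS:6↔1 J2 <7,3,4>
#7 <8,3,4>
P:4↔7 J1 <8,4,4>
P:5↔7 J1 <8,5,4>
3×7 − 2×5 − 1×4 = 7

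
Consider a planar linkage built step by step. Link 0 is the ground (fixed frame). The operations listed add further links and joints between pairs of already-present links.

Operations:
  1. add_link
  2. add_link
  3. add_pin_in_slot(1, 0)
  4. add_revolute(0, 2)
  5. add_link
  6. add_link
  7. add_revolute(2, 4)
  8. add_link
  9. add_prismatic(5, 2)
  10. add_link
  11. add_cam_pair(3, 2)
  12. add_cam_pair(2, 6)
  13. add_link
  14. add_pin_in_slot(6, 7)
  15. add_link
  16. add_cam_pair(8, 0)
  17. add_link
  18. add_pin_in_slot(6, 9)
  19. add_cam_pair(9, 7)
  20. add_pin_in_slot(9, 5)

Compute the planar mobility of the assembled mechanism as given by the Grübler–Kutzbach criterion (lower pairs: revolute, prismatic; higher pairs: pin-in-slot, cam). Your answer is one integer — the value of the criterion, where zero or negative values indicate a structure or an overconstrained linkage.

[1;0;0] (link 0 is ground)
L+ [2;0;0]
L+ [3;0;0]
PS(1,0)∈J2 [3;0;1]
R(0,2)∈J1 [3;1;1]
L+ [4;1;1]
L+ [5;1;1]
R(2,4)∈J1 [5;2;1]
L+ [6;2;1]
P(5,2)∈J1 [6;3;1]
L+ [7;3;1]
C(3,2)∈J2 [7;3;2]
C(2,6)∈J2 [7;3;3]
L+ [8;3;3]
PS(6,7)∈J2 [8;3;4]
L+ [9;3;4]
C(8,0)∈J2 [9;3;5]
L+ [10;3;5]
PS(6,9)∈J2 [10;3;6]
C(9,7)∈J2 [10;3;7]
PS(9,5)∈J2 [10;3;8]
mobility = 27 − 6 − 8 = 13

M = 13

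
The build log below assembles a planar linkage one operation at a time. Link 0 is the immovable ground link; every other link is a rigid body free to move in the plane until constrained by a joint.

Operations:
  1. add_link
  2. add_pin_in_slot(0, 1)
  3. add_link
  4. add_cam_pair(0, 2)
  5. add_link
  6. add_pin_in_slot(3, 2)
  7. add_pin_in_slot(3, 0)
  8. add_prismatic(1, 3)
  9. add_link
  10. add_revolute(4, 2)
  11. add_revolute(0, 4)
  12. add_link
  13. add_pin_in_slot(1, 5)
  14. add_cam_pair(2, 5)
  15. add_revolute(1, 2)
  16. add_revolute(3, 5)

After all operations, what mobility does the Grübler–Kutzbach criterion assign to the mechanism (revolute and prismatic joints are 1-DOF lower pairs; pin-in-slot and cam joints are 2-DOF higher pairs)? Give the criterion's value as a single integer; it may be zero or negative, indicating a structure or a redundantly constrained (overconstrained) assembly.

link 0 = ground. State L|J1|J2 = 1|0|0
+link1  2|0|0
PS(0,1) f=2→J2  2|0|1
+link2  3|0|1
C(0,2) f=2→J2  3|0|2
+link3  4|0|2
PS(3,2) f=2→J2  4|0|3
PS(3,0) f=2→J2  4|0|4
P(1,3) f=1→J1  4|1|4
+link4  5|1|4
R(4,2) f=1→J1  5|2|4
R(0,4) f=1→J1  5|3|4
+link5  6|3|4
PS(1,5) f=2→J2  6|3|5
C(2,5) f=2→J2  6|3|6
R(1,2) f=1→J1  6|4|6
R(3,5) f=1→J1  6|5|6
M = 3(6−1)−2·5−6 = 15−10−6 = -1

M = -1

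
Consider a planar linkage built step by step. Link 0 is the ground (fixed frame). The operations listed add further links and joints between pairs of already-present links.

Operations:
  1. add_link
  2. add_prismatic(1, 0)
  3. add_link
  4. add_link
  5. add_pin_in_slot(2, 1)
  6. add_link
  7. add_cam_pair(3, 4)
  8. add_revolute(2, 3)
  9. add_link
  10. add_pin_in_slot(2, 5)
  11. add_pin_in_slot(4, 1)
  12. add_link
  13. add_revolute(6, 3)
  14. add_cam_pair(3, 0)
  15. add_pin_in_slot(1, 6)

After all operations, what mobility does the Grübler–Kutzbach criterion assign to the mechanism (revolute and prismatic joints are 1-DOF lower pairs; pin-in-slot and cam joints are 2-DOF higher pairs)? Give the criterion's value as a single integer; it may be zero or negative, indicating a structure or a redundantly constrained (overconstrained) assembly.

M = 6

link 0 = ground. State L|J1|J2 = 1|0|0
+link1  2|0|0
P(1,0) f=1→J1  2|1|0
+link2  3|1|0
+link3  4|1|0
PS(2,1) f=2→J2  4|1|1
+link4  5|1|1
C(3,4) f=2→J2  5|1|2
R(2,3) f=1→J1  5|2|2
+link5  6|2|2
PS(2,5) f=2→J2  6|2|3
PS(4,1) f=2→J2  6|2|4
+link6  7|2|4
R(6,3) f=1→J1  7|3|4
C(3,0) f=2→J2  7|3|5
PS(1,6) f=2→J2  7|3|6
M = 3(7−1)−2·3−6 = 18−6−6 = 6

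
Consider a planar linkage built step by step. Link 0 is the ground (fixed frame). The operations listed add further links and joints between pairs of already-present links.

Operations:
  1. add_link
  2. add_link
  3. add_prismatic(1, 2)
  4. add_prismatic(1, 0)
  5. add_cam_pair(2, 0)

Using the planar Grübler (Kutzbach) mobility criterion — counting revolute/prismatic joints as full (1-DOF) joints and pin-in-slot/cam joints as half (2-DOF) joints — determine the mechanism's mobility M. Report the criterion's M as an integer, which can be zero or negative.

L=1 J1=0 J2=0
add link → L=2 J1=0 J2=0
add link → L=3 J1=0 J2=0
P@1,2 dof=1 J1 → L=3 J1=1 J2=0
P@1,0 dof=1 J1 → L=3 J1=2 J2=0
C@2,0 dof=2 J2 → L=3 J1=2 J2=1
M=3(L−1)−2J1−J2=3·2−2·2−1=1

M = 1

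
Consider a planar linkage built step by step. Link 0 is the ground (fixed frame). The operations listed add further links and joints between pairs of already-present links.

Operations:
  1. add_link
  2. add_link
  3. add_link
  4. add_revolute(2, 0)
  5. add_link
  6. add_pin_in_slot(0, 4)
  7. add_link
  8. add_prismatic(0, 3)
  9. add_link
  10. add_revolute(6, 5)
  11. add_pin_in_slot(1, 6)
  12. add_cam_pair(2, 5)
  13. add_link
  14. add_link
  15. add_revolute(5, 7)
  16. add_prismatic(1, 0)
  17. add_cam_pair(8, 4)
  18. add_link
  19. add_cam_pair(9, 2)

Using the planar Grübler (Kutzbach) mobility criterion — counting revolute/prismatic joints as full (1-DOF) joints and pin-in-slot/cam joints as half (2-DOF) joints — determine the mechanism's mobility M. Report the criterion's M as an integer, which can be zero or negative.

[1;0;0] (link 0 is ground)
L+ [2;0;0]
L+ [3;0;0]
L+ [4;0;0]
R(2,0)∈J1 [4;1;0]
L+ [5;1;0]
PS(0,4)∈J2 [5;1;1]
L+ [6;1;1]
P(0,3)∈J1 [6;2;1]
L+ [7;2;1]
R(6,5)∈J1 [7;3;1]
PS(1,6)∈J2 [7;3;2]
C(2,5)∈J2 [7;3;3]
L+ [8;3;3]
L+ [9;3;3]
R(5,7)∈J1 [9;4;3]
P(1,0)∈J1 [9;5;3]
C(8,4)∈J2 [9;5;4]
L+ [10;5;4]
C(9,2)∈J2 [10;5;5]
mobility = 27 − 10 − 5 = 12

M = 12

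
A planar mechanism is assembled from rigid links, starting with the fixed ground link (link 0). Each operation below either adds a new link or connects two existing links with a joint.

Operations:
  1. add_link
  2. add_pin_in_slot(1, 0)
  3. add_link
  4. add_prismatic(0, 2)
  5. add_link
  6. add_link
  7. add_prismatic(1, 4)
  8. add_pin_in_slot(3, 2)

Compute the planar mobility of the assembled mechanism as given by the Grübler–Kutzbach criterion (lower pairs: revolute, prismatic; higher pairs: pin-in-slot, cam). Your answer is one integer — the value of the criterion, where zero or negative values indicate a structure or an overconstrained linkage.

M = 6

ground; <1,0,0>
#1 <2,0,0>
PS:1↔0 J2 <2,0,1>
#2 <3,0,1>
P:0↔2 J1 <3,1,1>
#3 <4,1,1>
#4 <5,1,1>
P:1↔4 J1 <5,2,1>
PS:3↔2 J2 <5,2,2>
3×4 − 2×2 − 1×2 = 6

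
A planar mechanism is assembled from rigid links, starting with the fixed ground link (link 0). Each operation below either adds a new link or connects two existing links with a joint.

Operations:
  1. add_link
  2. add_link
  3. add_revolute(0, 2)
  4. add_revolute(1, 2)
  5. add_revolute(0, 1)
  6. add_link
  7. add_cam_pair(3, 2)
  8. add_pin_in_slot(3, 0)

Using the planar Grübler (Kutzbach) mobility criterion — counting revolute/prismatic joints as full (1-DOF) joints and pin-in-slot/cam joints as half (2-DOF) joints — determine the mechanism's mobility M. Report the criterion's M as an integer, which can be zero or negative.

L=1 J1=0 J2=0
add link → L=2 J1=0 J2=0
add link → L=3 J1=0 J2=0
R@0,2 dof=1 J1 → L=3 J1=1 J2=0
R@1,2 dof=1 J1 → L=3 J1=2 J2=0
R@0,1 dof=1 J1 → L=3 J1=3 J2=0
add link → L=4 J1=3 J2=0
C@3,2 dof=2 J2 → L=4 J1=3 J2=1
PS@3,0 dof=2 J2 → L=4 J1=3 J2=2
M=3(L−1)−2J1−J2=3·3−2·3−2=1

M = 1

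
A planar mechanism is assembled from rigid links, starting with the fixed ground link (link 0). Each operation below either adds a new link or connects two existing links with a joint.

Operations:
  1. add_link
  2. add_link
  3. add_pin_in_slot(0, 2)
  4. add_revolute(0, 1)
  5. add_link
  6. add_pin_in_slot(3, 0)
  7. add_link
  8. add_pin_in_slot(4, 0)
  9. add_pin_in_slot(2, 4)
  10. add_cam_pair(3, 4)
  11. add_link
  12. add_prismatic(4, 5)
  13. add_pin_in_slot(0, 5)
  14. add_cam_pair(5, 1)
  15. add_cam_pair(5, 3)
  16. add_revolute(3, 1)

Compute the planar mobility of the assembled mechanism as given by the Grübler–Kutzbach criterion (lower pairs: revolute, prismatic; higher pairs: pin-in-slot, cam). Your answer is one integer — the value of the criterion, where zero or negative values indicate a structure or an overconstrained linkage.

M = 1

link 0 = ground. State L|J1|J2 = 1|0|0
+link1  2|0|0
+link2  3|0|0
PS(0,2) f=2→J2  3|0|1
R(0,1) f=1→J1  3|1|1
+link3  4|1|1
PS(3,0) f=2→J2  4|1|2
+link4  5|1|2
PS(4,0) f=2→J2  5|1|3
PS(2,4) f=2→J2  5|1|4
C(3,4) f=2→J2  5|1|5
+link5  6|1|5
P(4,5) f=1→J1  6|2|5
PS(0,5) f=2→J2  6|2|6
C(5,1) f=2→J2  6|2|7
C(5,3) f=2→J2  6|2|8
R(3,1) f=1→J1  6|3|8
M = 3(6−1)−2·3−8 = 15−6−8 = 1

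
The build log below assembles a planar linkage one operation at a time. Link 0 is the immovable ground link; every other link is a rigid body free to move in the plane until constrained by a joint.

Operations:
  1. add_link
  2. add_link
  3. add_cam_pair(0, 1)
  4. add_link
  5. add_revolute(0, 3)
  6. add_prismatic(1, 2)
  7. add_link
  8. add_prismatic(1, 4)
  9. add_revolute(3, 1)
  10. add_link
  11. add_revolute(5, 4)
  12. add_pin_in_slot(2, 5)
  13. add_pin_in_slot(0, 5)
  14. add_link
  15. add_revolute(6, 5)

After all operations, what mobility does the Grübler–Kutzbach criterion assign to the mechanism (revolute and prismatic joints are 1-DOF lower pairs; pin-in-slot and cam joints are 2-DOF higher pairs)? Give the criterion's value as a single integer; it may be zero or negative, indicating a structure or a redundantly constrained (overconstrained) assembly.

link 0 = ground. State L|J1|J2 = 1|0|0
+link1  2|0|0
+link2  3|0|0
C(0,1) f=2→J2  3|0|1
+link3  4|0|1
R(0,3) f=1→J1  4|1|1
P(1,2) f=1→J1  4|2|1
+link4  5|2|1
P(1,4) f=1→J1  5|3|1
R(3,1) f=1→J1  5|4|1
+link5  6|4|1
R(5,4) f=1→J1  6|5|1
PS(2,5) f=2→J2  6|5|2
PS(0,5) f=2→J2  6|5|3
+link6  7|5|3
R(6,5) f=1→J1  7|6|3
M = 3(7−1)−2·6−3 = 18−12−3 = 3

M = 3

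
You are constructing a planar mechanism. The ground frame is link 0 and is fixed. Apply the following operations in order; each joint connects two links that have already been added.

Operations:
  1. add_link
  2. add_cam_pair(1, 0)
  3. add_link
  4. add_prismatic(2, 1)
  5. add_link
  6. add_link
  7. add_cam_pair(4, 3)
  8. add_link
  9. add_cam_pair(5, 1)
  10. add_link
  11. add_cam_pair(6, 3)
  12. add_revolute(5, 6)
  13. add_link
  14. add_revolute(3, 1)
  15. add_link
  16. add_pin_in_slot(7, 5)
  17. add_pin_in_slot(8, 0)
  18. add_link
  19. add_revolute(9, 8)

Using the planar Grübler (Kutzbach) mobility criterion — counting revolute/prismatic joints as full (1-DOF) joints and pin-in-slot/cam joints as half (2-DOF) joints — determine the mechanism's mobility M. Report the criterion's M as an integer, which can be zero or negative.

M = 13

(L,J1,J2)=(1,0,0); link0 fixed
link1: (2,0,0)
C 1-0 [J2]: (2,0,1)
link2: (3,0,1)
P 2-1 [J1]: (3,1,1)
link3: (4,1,1)
link4: (5,1,1)
C 4-3 [J2]: (5,1,2)
link5: (6,1,2)
C 5-1 [J2]: (6,1,3)
link6: (7,1,3)
C 6-3 [J2]: (7,1,4)
R 5-6 [J1]: (7,2,4)
link7: (8,2,4)
R 3-1 [J1]: (8,3,4)
link8: (9,3,4)
PS 7-5 [J2]: (9,3,5)
PS 8-0 [J2]: (9,3,6)
link9: (10,3,6)
R 9-8 [J1]: (10,4,6)
Grübler: 3·9 − 2·4 − 6 = 13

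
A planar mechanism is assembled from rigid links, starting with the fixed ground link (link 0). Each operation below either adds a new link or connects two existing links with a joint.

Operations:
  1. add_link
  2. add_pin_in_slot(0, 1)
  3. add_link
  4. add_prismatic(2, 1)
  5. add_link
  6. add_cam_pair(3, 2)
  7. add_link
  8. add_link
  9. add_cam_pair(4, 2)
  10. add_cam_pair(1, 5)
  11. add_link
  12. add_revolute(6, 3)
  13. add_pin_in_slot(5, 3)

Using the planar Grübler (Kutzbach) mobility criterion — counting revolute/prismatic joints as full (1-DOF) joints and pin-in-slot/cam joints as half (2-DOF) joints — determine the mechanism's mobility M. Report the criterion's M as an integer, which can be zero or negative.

[1;0;0] (link 0 is ground)
L+ [2;0;0]
PS(0,1)∈J2 [2;0;1]
L+ [3;0;1]
P(2,1)∈J1 [3;1;1]
L+ [4;1;1]
C(3,2)∈J2 [4;1;2]
L+ [5;1;2]
L+ [6;1;2]
C(4,2)∈J2 [6;1;3]
C(1,5)∈J2 [6;1;4]
L+ [7;1;4]
R(6,3)∈J1 [7;2;4]
PS(5,3)∈J2 [7;2;5]
mobility = 18 − 4 − 5 = 9

M = 9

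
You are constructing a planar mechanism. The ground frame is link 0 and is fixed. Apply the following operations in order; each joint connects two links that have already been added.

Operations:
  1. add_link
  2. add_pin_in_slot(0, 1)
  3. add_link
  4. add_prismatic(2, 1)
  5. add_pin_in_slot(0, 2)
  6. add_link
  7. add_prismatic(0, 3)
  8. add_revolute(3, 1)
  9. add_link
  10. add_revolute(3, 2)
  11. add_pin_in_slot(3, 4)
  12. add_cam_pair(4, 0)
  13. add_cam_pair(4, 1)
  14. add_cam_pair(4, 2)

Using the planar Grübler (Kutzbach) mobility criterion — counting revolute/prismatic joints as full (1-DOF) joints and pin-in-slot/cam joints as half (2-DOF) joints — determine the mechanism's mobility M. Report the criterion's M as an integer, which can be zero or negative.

M = -2

L=1 J1=0 J2=0
add link → L=2 J1=0 J2=0
PS@0,1 dof=2 J2 → L=2 J1=0 J2=1
add link → L=3 J1=0 J2=1
P@2,1 dof=1 J1 → L=3 J1=1 J2=1
PS@0,2 dof=2 J2 → L=3 J1=1 J2=2
add link → L=4 J1=1 J2=2
P@0,3 dof=1 J1 → L=4 J1=2 J2=2
R@3,1 dof=1 J1 → L=4 J1=3 J2=2
add link → L=5 J1=3 J2=2
R@3,2 dof=1 J1 → L=5 J1=4 J2=2
PS@3,4 dof=2 J2 → L=5 J1=4 J2=3
C@4,0 dof=2 J2 → L=5 J1=4 J2=4
C@4,1 dof=2 J2 → L=5 J1=4 J2=5
C@4,2 dof=2 J2 → L=5 J1=4 J2=6
M=3(L−1)−2J1−J2=3·4−2·4−6=-2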